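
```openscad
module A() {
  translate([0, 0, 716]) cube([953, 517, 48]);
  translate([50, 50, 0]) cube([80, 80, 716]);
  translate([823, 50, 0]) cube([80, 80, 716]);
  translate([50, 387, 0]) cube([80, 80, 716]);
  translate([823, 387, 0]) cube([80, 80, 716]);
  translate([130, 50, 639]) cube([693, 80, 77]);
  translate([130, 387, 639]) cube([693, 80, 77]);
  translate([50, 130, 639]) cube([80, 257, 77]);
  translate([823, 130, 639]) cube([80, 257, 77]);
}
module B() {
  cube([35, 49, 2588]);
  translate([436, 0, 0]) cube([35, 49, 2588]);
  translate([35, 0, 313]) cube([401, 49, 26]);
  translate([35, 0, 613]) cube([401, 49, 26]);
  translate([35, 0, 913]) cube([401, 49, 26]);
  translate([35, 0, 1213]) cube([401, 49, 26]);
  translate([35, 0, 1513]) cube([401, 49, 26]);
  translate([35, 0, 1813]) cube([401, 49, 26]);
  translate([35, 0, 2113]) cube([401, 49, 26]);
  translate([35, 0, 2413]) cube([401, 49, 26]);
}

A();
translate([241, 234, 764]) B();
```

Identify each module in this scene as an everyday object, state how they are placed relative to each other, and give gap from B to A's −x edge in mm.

A is a table. B is a ladder. The ladder is on top of the table, centred. The gap from the ladder to the table's −x edge is 241 mm.

The ladder's min-x is at 241; the table's min-x is 0; gap = 241 mm.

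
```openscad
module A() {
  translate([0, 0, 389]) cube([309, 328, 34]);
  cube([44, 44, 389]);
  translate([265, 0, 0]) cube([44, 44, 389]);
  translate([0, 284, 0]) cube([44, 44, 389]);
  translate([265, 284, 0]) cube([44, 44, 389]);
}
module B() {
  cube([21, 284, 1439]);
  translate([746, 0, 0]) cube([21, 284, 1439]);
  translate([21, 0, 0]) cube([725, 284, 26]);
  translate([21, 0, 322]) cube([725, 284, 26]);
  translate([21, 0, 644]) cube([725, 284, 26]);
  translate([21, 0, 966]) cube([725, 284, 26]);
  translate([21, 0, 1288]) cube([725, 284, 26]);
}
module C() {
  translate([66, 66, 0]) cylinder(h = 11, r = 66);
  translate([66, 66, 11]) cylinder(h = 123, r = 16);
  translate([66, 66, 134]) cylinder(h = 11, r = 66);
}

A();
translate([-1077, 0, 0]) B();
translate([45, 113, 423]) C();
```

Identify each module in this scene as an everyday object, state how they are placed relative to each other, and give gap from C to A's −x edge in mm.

The spool's min-x is at 45; the stool's min-x is 0; gap = 45 mm.

A is a stool. B is a bookshelf. C is a spool. The bookshelf is on the floor beside the stool on its −x side. The spool is on top of the stool. The gap from the spool to the stool's −x edge is 45 mm.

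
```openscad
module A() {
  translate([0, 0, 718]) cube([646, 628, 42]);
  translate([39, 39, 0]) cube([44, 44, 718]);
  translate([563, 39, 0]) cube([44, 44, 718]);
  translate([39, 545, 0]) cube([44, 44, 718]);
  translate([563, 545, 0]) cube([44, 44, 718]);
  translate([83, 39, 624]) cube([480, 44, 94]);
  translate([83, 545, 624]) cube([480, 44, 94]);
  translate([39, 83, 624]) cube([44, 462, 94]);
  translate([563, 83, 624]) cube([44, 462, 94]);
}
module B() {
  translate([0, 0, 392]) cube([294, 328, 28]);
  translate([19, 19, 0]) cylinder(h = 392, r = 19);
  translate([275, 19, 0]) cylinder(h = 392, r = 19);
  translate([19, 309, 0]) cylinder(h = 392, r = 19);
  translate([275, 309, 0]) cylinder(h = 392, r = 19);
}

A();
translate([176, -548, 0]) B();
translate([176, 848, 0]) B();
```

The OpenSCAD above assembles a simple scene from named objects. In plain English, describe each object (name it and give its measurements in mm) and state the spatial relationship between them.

A is a table: top 646 mm (x) × 628 mm (y), 42 mm thick, upper face at z = 760 mm, on four 44×44 mm square legs, each inset 39 mm from the nearest pair of top edges, running from z = 0 to the bottom of the top. Four apron rails, 44 mm thick and 94 mm tall, run between adjacent legs with their top edges flush with the underside of the top and their outer faces flush with the legs' outer faces.

B is a four-legged stool. The seat is a 294×328×28 mm slab whose top surface is at z = 420 mm; four round legs, each 38 mm in diameter, run from the floor (z = 0) to the underside of the seat, each leg's axis is inset half a diameter from the nearest pair of seat edges (so the leg's bounding box is flush with the corner).

Two stools sit around the table at the −y, +y sides.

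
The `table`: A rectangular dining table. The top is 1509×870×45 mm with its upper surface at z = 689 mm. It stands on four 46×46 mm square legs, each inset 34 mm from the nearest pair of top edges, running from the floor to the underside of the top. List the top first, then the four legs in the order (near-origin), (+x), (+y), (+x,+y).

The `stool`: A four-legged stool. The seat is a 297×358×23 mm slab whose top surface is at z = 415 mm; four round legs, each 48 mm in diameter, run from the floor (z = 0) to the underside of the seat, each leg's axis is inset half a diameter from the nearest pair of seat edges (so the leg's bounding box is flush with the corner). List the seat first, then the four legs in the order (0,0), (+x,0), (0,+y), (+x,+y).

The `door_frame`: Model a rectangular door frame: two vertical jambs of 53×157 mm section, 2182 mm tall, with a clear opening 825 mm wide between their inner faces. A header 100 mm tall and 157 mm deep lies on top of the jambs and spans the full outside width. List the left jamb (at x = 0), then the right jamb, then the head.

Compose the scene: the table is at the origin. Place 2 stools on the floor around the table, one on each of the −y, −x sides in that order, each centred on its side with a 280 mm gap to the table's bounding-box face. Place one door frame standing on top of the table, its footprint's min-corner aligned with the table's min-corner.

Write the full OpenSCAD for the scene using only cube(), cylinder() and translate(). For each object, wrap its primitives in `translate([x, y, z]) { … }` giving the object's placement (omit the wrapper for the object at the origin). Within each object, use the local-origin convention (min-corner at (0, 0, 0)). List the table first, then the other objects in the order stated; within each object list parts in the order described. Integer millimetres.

translate([0, 0, 644]) cube([1509, 870, 45]);
translate([34, 34, 0]) cube([46, 46, 644]);
translate([1429, 34, 0]) cube([46, 46, 644]);
translate([34, 790, 0]) cube([46, 46, 644]);
translate([1429, 790, 0]) cube([46, 46, 644]);
translate([606, -638, 0]) {
  translate([0, 0, 392]) cube([297, 358, 23]);
  translate([24, 24, 0]) cylinder(h = 392, r = 24);
  translate([273, 24, 0]) cylinder(h = 392, r = 24);
  translate([24, 334, 0]) cylinder(h = 392, r = 24);
  translate([273, 334, 0]) cylinder(h = 392, r = 24);
}
translate([-577, 256, 0]) {
  translate([0, 0, 392]) cube([297, 358, 23]);
  translate([24, 24, 0]) cylinder(h = 392, r = 24);
  translate([273, 24, 0]) cylinder(h = 392, r = 24);
  translate([24, 334, 0]) cylinder(h = 392, r = 24);
  translate([273, 334, 0]) cylinder(h = 392, r = 24);
}
translate([0, 0, 689]) {
  cube([53, 157, 2182]);
  translate([878, 0, 0]) cube([53, 157, 2182]);
  translate([0, 0, 2182]) cube([931, 157, 100]);
}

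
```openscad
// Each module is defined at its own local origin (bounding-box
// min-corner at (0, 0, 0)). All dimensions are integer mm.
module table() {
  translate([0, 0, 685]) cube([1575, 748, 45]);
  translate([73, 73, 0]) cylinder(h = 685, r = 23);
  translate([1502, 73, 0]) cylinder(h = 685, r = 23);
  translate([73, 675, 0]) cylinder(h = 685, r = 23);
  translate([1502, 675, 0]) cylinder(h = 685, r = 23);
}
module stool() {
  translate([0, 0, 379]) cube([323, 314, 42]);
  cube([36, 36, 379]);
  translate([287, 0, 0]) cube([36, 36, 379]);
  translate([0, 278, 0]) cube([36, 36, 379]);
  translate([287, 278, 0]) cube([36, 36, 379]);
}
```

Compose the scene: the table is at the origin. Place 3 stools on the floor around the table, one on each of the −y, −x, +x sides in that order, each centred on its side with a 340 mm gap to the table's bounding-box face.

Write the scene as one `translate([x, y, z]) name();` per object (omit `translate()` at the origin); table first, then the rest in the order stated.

table();
translate([626, -654, 0]) stool();
translate([-663, 217, 0]) stool();
translate([1915, 217, 0]) stool();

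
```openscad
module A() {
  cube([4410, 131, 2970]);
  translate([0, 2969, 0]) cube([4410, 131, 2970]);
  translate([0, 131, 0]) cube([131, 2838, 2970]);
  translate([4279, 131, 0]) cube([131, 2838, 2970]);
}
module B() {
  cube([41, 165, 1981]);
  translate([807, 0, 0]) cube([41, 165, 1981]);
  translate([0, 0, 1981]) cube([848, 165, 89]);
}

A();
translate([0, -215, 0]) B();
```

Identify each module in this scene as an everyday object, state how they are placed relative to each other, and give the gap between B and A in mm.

The door frame's nearest face is 50 mm from the house frame's −y face.

A is a house frame. B is a door frame. The door frame is on the floor beside the house frame on its −y side. The gap between the door frame and the house frame is 50 mm.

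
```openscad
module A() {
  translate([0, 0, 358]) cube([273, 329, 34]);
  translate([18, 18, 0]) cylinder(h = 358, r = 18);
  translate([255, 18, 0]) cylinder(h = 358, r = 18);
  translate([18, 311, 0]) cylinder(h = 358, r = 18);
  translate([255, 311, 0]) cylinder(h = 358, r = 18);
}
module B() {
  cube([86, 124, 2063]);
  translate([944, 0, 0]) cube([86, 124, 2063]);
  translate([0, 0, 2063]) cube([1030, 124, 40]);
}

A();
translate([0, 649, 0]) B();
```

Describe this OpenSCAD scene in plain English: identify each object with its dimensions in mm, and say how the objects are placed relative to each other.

A is a simple wooden stool: a rectangular seat 273 mm (x) by 329 mm (y), 34 mm thick, top face at z = 392 mm, on four round legs, each 36 mm in diameter. The legs rest on z = 0, each leg's axis is inset half a diameter from the nearest pair of seat edges (so the leg's bounding box is flush with the corner).

B is a door frame. The clear opening is 858 mm wide and 2063 mm high. Two 86 mm wide jambs, 124 mm deep, stand either side of the opening from the floor to the top of the opening. A 40 mm thick head sits across the top of both jambs, spanning the full outside width of the frame.

The door frame is on the floor beside the stool on its +y side.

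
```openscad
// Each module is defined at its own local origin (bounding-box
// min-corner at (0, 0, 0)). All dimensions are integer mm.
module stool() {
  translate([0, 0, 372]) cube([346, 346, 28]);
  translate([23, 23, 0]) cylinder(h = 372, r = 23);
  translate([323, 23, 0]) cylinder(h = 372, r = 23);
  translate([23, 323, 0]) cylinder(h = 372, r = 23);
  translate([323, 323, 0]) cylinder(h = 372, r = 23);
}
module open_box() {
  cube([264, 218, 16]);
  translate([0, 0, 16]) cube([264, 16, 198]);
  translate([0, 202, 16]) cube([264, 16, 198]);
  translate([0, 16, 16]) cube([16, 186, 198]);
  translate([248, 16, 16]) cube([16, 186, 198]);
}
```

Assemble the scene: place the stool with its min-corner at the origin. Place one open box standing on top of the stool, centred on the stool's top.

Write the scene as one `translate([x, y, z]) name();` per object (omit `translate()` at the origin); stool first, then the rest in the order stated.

stool();
translate([41, 64, 400]) open_box();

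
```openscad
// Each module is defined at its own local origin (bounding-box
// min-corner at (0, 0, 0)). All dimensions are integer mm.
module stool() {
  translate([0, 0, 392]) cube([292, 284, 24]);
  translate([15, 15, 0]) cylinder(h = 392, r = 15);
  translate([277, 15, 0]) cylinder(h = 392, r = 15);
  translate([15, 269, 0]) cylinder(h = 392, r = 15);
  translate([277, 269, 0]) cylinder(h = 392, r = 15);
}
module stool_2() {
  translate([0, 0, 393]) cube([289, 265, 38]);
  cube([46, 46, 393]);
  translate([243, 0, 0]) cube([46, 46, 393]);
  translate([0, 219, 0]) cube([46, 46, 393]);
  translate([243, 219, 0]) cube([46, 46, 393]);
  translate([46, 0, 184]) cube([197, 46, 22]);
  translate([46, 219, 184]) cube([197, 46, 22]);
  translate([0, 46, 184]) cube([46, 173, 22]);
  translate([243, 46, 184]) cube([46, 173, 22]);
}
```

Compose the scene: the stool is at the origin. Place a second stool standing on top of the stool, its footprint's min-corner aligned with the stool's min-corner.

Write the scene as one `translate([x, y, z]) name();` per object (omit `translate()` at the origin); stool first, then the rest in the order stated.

stool();
translate([0, 0, 416]) stool_2();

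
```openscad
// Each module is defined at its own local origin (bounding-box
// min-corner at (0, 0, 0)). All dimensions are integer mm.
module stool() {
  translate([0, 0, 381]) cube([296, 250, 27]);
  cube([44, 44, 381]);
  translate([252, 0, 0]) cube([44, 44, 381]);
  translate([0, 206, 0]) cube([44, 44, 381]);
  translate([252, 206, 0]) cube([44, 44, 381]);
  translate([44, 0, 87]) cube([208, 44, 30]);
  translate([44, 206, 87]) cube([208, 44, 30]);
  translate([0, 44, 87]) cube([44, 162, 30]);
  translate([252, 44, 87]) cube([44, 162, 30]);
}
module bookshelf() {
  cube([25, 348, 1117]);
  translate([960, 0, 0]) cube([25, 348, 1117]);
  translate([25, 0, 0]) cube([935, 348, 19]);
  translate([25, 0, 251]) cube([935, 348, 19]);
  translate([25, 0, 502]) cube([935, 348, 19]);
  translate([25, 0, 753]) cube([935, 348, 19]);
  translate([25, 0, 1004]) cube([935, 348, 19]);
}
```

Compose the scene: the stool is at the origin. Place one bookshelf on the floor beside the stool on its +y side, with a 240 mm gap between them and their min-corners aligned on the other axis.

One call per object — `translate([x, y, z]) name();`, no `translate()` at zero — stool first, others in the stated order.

stool();
translate([0, 490, 0]) bookshelf();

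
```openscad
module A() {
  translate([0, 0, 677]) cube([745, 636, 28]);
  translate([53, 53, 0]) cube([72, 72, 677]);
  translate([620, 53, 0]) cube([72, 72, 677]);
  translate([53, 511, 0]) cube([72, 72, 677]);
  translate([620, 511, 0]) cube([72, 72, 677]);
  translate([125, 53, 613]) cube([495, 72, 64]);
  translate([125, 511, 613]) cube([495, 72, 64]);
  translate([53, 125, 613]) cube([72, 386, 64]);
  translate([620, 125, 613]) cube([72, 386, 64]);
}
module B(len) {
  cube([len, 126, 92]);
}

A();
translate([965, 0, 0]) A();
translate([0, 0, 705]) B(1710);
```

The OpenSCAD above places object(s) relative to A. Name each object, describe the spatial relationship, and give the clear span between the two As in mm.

Second table starts at x = 965; first ends at x = 745; clear span = 965 − 745 = 220 mm.

A is a table. B is a beam. A beam spans the tops of two tables. The clear span between the two tables is 220 mm.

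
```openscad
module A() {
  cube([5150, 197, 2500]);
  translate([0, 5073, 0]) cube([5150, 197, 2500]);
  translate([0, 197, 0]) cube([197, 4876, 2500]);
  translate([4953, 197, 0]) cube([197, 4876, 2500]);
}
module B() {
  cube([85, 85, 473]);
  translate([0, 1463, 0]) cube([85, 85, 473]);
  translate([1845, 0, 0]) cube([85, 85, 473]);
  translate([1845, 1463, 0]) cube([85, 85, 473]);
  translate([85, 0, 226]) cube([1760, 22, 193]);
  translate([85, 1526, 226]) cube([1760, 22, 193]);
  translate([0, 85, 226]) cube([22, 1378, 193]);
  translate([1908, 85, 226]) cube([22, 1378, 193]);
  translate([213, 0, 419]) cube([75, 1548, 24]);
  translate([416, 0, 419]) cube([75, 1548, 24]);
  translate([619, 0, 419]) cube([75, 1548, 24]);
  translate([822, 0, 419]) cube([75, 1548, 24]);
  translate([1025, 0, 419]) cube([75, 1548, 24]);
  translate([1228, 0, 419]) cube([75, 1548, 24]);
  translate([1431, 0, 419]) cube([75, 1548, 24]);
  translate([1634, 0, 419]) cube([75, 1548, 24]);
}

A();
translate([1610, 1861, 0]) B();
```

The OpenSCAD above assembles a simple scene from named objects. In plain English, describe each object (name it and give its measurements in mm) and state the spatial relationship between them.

A is the wall frame of a small rectangular building: four walls, each 2500 mm tall and 197 mm thick, enclosing a footprint 5150 mm (x) by 5270 mm (y) outside-to-outside, with no floor or roof. The front and back walls (the −y and +y sides) span the full width; the two side walls fit between them.

B is a bed frame 1930 mm long (x) by 1548 mm wide (y). Four 85×85 mm corner posts, 473 mm tall, at the corners of the footprint. Four rails of 22 mm thickness and 193 mm height run between adjacent posts with their undersides at z = 226 mm, their outer faces flush with the outside of the frame (the two x-running rails run between the posts' inner faces; the two y-running rails run between the posts' inner faces). 8 slats, each 75 mm wide (x) and 24 mm thick, lie across the top of the two x-running rails, running the full 1548 mm width of the frame in y; the slats are evenly spaced along x between the inner faces of the end posts with equal gaps (rounded down to the nearest mm) at the −x end and between each pair — any rounding remainder accumulates at the +x end.

The bed frame sits inside the house frame, centred.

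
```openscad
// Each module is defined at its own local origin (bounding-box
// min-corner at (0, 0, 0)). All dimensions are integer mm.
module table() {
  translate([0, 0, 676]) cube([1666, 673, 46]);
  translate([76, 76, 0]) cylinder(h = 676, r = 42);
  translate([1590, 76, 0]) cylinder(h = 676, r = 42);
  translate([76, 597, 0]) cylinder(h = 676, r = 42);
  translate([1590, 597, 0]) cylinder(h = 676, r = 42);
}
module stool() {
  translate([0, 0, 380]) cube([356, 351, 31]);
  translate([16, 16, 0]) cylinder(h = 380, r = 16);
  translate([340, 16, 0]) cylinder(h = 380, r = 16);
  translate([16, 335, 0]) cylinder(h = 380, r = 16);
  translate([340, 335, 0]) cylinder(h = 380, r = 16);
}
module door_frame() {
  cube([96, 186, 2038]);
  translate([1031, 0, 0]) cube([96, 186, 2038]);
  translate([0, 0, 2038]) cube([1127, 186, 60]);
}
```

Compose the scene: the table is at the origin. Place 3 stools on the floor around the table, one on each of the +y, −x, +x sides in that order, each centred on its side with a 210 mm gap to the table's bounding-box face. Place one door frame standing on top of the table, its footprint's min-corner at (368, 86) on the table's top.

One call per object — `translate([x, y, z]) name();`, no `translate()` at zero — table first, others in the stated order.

table();
translate([655, 883, 0]) stool();
translate([-566, 161, 0]) stool();
translate([1876, 161, 0]) stool();
translate([368, 86, 722]) door_frame();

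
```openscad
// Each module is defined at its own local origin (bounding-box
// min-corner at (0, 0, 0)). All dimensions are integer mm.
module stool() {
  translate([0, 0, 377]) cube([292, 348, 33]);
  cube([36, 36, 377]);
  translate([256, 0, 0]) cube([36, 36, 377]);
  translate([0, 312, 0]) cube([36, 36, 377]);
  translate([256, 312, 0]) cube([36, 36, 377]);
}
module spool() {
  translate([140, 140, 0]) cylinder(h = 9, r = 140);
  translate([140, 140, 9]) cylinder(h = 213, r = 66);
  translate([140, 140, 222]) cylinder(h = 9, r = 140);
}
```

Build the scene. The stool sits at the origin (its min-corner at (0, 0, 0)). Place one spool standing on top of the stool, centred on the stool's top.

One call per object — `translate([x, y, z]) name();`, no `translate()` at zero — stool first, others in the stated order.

stool();
translate([6, 34, 410]) spool();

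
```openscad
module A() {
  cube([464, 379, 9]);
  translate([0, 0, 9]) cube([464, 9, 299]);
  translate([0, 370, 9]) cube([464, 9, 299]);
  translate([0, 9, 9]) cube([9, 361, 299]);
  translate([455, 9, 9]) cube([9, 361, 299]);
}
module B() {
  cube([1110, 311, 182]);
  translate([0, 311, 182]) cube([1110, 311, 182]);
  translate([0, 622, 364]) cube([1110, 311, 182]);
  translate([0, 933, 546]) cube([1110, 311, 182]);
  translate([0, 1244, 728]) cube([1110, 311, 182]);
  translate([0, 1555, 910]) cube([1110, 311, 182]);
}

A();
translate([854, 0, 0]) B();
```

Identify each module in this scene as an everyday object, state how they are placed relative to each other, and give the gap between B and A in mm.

The staircase's nearest face is 390 mm from the open box's +x face.

A is an open box. B is a staircase. The staircase is on the floor beside the open box on its +x side. The gap between the staircase and the open box is 390 mm.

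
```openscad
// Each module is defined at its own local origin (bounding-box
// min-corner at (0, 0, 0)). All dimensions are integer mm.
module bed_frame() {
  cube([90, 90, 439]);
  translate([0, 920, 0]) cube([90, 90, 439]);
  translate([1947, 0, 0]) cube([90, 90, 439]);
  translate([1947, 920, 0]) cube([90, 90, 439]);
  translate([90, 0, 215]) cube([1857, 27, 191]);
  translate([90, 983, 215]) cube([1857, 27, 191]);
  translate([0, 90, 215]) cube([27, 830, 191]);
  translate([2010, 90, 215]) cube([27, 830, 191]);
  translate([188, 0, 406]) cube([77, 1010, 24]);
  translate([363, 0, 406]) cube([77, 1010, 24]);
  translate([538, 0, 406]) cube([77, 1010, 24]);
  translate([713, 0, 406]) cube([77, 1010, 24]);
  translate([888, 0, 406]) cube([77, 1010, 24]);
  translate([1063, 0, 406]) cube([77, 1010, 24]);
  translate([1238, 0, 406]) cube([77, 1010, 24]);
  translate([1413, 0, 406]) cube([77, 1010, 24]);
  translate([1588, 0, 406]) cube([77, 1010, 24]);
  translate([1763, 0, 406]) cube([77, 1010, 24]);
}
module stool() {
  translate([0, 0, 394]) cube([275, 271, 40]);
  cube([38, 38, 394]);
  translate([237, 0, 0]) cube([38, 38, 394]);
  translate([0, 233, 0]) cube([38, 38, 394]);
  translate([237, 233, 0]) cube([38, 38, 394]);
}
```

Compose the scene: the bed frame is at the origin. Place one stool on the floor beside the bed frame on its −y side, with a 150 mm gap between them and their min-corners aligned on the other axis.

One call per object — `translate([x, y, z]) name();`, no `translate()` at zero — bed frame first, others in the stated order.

bed_frame();
translate([0, -421, 0]) stool();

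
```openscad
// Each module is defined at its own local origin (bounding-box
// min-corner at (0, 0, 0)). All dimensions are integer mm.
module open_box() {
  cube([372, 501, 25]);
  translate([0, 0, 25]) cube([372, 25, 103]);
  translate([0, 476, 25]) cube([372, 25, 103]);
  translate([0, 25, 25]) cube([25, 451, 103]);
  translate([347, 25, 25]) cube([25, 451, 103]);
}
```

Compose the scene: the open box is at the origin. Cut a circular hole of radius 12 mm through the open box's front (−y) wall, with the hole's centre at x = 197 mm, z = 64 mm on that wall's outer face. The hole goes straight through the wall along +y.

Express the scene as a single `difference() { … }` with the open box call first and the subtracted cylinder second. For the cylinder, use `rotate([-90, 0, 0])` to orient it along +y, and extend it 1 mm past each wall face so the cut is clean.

difference() {
  open_box();
  translate([197, -1, 64]) rotate([-90, 0, 0]) cylinder(h = 27, r = 12);
}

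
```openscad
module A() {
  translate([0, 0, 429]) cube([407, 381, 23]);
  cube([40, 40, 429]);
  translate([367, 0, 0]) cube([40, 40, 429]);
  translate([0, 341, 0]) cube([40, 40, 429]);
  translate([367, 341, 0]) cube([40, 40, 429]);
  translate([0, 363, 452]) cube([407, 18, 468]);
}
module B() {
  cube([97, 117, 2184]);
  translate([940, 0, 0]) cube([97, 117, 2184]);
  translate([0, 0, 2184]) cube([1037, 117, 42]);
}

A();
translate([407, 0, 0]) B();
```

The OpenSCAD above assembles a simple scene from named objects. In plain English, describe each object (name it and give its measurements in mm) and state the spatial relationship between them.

A is a chair. The seat is a 407×381×23 mm slab with its top at z = 452 mm, on four 40×40 mm corner legs (flush with the seat edges, standing on z = 0). A flat backrest 18 mm thick, 468 mm tall, spans the full seat width and rises from the seat top along its +y edge, rear face flush with the rear of the seat.

B is a rectangular door frame: two vertical jambs of 97×117 mm section, 2184 mm tall, with a clear opening 843 mm wide between their inner faces. A header 42 mm tall and 117 mm deep lies on top of the jambs and spans the full outside width.

The door frame is against the chair's +x side, with their −y faces flush.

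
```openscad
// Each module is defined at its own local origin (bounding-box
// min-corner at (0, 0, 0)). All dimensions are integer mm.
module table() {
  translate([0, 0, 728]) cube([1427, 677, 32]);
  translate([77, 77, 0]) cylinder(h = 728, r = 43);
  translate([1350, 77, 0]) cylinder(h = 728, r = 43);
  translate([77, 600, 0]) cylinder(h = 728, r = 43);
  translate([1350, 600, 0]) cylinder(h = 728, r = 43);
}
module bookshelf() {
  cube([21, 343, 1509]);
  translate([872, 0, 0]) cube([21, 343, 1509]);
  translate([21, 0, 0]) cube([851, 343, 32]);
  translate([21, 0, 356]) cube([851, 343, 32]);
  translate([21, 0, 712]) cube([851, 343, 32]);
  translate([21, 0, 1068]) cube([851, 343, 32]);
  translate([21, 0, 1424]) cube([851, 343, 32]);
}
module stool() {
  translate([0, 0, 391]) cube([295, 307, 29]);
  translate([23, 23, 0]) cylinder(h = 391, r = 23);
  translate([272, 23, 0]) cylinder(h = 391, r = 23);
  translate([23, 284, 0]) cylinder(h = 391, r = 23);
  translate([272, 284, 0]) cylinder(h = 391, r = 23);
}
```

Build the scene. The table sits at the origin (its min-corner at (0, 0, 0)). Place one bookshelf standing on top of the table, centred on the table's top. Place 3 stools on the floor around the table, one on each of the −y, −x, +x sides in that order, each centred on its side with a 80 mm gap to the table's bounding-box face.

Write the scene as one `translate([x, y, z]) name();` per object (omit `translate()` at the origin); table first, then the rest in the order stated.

table();
translate([267, 167, 760]) bookshelf();
translate([566, -387, 0]) stool();
translate([-375, 185, 0]) stool();
translate([1507, 185, 0]) stool();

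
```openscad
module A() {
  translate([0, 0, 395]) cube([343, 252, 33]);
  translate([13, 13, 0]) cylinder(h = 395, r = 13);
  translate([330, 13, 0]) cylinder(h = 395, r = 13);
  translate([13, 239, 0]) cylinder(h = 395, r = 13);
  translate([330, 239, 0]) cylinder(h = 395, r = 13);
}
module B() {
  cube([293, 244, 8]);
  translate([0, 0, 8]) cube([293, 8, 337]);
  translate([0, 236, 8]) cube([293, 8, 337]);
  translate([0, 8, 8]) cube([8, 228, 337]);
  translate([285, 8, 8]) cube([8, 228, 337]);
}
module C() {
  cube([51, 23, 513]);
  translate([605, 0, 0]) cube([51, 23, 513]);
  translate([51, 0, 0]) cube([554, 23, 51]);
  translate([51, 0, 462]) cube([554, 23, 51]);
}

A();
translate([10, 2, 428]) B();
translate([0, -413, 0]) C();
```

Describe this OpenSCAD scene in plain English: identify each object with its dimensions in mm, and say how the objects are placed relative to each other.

A is a four-legged stool. The seat is a 343×252×33 mm slab whose top surface is at z = 428 mm; four round legs, each 26 mm in diameter, run from the floor (z = 0) to the underside of the seat, each leg's axis is inset half a diameter from the nearest pair of seat edges (so the leg's bounding box is flush with the corner).

B is an open-topped rectangular box: outside dimensions 293×244×345 mm, with a uniform wall and base thickness of 8 mm. The base is a full 293×244 slab on the floor; four walls sit on top of the base. The front and back walls (the −y and +y sides) span the full width; the two side walls fit between them.

C is a picture frame with a 554×411 mm rectangular opening (x by z) and a uniform 51 mm border on every side. Frame depth is 23 mm along y. It is built from two vertical stiles running the full outside height and two horizontal rails spanning the gap between the stiles.

The open box is on top of the stool. The picture frame is on the floor beside the stool on its −y side.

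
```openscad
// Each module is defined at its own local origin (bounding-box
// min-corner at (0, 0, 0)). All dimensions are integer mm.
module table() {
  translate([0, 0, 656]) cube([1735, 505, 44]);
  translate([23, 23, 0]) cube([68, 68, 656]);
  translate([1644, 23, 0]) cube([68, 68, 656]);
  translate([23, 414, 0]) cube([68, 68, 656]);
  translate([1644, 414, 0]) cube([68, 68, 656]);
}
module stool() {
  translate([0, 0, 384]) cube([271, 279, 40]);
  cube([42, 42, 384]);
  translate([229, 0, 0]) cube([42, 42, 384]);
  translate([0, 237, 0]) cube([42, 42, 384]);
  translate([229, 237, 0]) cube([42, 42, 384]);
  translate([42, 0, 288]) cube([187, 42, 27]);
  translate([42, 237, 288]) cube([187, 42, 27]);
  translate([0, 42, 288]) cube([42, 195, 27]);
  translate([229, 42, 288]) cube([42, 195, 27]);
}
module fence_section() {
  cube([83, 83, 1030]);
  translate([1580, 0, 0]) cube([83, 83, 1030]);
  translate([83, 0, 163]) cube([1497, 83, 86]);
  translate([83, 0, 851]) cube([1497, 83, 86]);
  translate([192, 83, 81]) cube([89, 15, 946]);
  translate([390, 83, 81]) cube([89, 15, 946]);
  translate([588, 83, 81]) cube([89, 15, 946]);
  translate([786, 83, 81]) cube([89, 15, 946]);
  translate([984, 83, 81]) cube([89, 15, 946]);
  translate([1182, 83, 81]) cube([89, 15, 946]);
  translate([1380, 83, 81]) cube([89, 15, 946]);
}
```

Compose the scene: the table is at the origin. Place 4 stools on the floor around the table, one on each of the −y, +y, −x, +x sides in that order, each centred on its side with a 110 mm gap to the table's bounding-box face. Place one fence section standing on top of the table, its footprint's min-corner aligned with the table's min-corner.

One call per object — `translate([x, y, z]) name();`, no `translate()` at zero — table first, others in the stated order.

table();
translate([732, -389, 0]) stool();
translate([732, 615, 0]) stool();
translate([-381, 113, 0]) stool();
translate([1845, 113, 0]) stool();
translate([0, 0, 700]) fence_section();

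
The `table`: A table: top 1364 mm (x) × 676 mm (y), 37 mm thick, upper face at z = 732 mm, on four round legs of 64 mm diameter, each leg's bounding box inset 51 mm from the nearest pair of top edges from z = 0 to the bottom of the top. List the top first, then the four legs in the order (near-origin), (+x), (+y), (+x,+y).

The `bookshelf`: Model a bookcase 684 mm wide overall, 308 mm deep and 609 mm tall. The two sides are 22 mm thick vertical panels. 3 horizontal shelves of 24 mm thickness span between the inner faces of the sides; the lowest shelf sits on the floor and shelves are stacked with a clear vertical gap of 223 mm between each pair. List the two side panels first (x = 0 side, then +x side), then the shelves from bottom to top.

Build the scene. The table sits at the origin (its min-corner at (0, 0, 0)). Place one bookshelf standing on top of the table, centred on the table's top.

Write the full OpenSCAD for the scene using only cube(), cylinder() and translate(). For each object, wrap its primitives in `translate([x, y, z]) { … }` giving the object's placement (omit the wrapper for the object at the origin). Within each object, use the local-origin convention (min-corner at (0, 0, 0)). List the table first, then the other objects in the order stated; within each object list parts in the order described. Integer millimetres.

translate([0, 0, 695]) cube([1364, 676, 37]);
translate([83, 83, 0]) cylinder(h = 695, r = 32);
translate([1281, 83, 0]) cylinder(h = 695, r = 32);
translate([83, 593, 0]) cylinder(h = 695, r = 32);
translate([1281, 593, 0]) cylinder(h = 695, r = 32);
translate([340, 184, 732]) {
  cube([22, 308, 609]);
  translate([662, 0, 0]) cube([22, 308, 609]);
  translate([22, 0, 0]) cube([640, 308, 24]);
  translate([22, 0, 247]) cube([640, 308, 24]);
  translate([22, 0, 494]) cube([640, 308, 24]);
}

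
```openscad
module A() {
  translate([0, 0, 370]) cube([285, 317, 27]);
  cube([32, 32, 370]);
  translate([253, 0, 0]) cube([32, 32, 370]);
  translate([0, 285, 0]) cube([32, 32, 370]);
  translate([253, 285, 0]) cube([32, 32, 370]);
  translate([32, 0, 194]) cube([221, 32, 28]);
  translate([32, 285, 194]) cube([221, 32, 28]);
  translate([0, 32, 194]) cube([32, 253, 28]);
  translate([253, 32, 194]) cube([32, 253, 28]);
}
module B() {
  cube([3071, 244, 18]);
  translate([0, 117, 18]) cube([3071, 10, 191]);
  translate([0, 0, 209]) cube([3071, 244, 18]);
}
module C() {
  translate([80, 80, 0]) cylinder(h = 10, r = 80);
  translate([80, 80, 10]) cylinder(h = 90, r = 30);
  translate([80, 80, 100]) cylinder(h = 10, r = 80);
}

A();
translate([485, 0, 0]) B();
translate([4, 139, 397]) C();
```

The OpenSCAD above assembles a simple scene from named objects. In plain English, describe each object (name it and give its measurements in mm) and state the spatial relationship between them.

A is a simple wooden stool: a rectangular seat 285 mm (x) by 317 mm (y), 27 mm thick, top face at z = 397 mm, on four square legs, each 32×32 mm in cross-section. The legs rest on z = 0, each flush with a corner of the seat. Four stretchers, 32 mm wide and 28 mm tall, connect adjacent legs with their undersides at z = 194 mm, each running between the inner faces of the legs it joins and aligned with the legs' outer faces on the other axis.

B is an I-beam lying along x, 3071 mm long. Overall section height 227 mm. Two flanges 244 mm wide (y) and 18 mm thick, one on the floor and one at the top; a web 10 mm thick runs between them, centred on the flange width.

C is a spool: two coaxial disc flanges of radius 80 mm and thickness 10 mm, joined by a core cylinder of radius 30 mm and height 90 mm. The lower flange rests on z = 0 and the three cylinders share a vertical axis.

The I-beam is on the floor beside the stool on its +x side. The spool is on top of the stool.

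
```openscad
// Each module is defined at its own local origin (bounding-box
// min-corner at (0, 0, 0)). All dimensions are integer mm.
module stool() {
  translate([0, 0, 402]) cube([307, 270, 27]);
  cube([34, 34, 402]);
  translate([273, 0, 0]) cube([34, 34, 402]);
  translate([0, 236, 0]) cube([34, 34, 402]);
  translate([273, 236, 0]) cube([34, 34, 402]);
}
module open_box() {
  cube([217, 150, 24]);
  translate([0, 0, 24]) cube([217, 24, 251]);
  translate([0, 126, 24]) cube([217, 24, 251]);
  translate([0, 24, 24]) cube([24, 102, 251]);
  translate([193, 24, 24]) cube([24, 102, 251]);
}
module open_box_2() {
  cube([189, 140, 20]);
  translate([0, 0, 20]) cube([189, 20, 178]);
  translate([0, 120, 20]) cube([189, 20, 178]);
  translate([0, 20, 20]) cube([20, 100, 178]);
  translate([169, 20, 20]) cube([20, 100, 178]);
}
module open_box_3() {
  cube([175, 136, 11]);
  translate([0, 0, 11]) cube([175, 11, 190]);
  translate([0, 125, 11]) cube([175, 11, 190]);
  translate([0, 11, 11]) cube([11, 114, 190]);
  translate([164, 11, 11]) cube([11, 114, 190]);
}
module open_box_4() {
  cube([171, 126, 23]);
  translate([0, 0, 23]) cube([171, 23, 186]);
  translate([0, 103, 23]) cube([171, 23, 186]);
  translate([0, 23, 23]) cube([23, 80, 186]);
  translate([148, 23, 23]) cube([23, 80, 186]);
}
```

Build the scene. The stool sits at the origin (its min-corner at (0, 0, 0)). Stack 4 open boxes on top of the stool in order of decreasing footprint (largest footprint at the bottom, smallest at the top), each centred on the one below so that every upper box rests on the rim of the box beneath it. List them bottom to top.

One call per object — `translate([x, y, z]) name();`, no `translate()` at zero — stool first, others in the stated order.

stool();
translate([45, 60, 429]) open_box();
translate([59, 65, 704]) open_box_2();
translate([66, 67, 902]) open_box_3();
translate([68, 72, 1103]) open_box_4();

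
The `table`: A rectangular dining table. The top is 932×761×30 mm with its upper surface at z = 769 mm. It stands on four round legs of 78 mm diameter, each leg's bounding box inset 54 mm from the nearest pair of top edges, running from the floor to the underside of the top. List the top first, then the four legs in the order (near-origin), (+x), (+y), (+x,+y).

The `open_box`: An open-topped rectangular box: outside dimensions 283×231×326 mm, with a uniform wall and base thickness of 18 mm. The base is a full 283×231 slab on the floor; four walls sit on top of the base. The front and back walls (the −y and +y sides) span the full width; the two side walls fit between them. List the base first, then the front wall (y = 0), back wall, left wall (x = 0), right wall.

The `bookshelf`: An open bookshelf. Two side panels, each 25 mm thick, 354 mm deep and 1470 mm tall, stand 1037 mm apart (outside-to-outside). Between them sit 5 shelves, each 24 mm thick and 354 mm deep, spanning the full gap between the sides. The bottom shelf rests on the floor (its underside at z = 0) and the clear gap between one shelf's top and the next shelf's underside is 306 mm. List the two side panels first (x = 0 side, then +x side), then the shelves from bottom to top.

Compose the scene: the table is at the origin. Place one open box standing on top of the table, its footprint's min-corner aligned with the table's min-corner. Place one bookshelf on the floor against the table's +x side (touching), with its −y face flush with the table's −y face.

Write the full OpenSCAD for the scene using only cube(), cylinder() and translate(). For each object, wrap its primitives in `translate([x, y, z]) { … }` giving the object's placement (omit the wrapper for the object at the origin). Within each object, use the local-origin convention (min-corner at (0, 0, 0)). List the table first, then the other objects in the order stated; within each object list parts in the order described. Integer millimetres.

translate([0, 0, 739]) cube([932, 761, 30]);
translate([93, 93, 0]) cylinder(h = 739, r = 39);
translate([839, 93, 0]) cylinder(h = 739, r = 39);
translate([93, 668, 0]) cylinder(h = 739, r = 39);
translate([839, 668, 0]) cylinder(h = 739, r = 39);
translate([0, 0, 769]) {
  cube([283, 231, 18]);
  translate([0, 0, 18]) cube([283, 18, 308]);
  translate([0, 213, 18]) cube([283, 18, 308]);
  translate([0, 18, 18]) cube([18, 195, 308]);
  translate([265, 18, 18]) cube([18, 195, 308]);
}
translate([932, 0, 0]) {
  cube([25, 354, 1470]);
  translate([1012, 0, 0]) cube([25, 354, 1470]);
  translate([25, 0, 0]) cube([987, 354, 24]);
  translate([25, 0, 330]) cube([987, 354, 24]);
  translate([25, 0, 660]) cube([987, 354, 24]);
  translate([25, 0, 990]) cube([987, 354, 24]);
  translate([25, 0, 1320]) cube([987, 354, 24]);
}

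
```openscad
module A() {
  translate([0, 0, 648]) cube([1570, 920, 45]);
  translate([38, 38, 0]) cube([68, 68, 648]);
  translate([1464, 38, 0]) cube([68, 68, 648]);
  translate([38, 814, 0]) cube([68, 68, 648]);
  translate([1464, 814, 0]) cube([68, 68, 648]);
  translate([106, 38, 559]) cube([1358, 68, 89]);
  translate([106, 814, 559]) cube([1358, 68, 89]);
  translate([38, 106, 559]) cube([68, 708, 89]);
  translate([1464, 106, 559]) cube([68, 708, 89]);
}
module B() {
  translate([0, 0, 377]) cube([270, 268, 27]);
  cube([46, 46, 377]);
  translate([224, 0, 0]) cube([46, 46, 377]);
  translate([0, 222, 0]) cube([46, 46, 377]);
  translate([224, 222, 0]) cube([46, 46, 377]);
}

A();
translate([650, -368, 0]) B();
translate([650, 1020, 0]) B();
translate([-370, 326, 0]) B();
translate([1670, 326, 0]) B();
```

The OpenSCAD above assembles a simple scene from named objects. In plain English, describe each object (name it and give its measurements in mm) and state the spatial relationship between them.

A is a table with a 1570×920 mm rectangular top, 45 mm thick, top surface at z = 693 mm, supported by four 68×68 mm square legs, each inset 38 mm from the nearest pair of top edges, running from the floor. Four apron rails, 68 mm thick and 89 mm tall, run between adjacent legs with their top edges flush with the underside of the top and their outer faces flush with the legs' outer faces.

B is a four-legged stool. The seat is a 270×268×27 mm slab whose top surface is at z = 404 mm; four square legs, each 46×46 mm in cross-section, run from the floor (z = 0) to the underside of the seat, each flush with a corner of the seat.

Four stools sit around the table at the −y, +y, −x, +x sides.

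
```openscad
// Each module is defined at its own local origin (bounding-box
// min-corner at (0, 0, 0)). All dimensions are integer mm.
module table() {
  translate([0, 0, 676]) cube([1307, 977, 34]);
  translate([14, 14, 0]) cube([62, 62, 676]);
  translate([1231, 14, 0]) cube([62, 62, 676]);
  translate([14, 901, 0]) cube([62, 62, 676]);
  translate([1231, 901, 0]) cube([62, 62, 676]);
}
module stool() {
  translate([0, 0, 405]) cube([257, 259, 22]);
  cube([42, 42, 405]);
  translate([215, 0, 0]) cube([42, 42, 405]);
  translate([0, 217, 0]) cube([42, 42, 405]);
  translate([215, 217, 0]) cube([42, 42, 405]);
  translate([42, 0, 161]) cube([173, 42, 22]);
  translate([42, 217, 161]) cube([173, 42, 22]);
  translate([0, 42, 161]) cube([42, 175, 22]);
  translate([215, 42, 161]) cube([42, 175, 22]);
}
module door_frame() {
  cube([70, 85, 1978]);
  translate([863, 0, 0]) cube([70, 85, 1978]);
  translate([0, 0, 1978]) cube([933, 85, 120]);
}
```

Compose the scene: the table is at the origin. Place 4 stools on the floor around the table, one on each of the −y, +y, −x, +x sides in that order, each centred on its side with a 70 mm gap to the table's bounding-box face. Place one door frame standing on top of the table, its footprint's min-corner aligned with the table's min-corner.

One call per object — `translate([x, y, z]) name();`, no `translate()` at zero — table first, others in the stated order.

table();
translate([525, -329, 0]) stool();
translate([525, 1047, 0]) stool();
translate([-327, 359, 0]) stool();
translate([1377, 359, 0]) stool();
translate([0, 0, 710]) door_frame();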